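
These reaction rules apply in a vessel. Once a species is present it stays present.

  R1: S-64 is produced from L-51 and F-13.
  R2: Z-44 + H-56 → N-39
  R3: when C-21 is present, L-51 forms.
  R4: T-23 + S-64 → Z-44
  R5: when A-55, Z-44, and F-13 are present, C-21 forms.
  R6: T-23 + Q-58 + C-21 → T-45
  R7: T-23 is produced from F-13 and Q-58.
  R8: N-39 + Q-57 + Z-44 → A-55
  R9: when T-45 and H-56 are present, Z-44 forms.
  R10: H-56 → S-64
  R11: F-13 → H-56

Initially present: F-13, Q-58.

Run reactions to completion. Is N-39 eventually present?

F-13 and Q-58 present → T-23 forms (R7).
F-13 present → H-56 forms (R11).
H-56 present → S-64 forms (R10).
T-23 and S-64 present → Z-44 forms (R4).
Z-44 and H-56 present → N-39 forms (R2).

Yes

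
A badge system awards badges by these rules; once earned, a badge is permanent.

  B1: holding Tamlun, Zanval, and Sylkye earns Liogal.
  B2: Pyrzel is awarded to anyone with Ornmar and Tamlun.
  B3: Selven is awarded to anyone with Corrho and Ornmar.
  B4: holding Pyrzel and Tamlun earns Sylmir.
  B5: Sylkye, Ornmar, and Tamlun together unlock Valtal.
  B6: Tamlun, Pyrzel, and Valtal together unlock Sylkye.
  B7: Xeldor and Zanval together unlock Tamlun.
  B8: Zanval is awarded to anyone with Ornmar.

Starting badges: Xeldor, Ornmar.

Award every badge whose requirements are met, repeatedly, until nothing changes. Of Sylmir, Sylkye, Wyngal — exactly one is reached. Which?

Sylmir

With Ornmar, Zanval is earned (B8).
With Xeldor and Zanval, Tamlun is earned (B7).
With Ornmar and Tamlun, Pyrzel is earned (B2).
With Pyrzel and Tamlun, Sylmir is earned (B4).
Sylkye would need Tamlun, Pyrzel, and Valtal (B6), but Valtal is never earned. No rule produces Wyngal, and it is not given.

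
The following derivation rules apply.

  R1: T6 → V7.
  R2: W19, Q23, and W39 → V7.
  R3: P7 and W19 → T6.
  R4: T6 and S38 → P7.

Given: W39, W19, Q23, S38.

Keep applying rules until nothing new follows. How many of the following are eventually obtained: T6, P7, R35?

0

T6 would need P7 and W19 (R3), but P7 is never established.
P7 would need T6 and S38 (R4), but T6 is never established.
No rule produces R35, and it is not given.
None of the 3 are reached.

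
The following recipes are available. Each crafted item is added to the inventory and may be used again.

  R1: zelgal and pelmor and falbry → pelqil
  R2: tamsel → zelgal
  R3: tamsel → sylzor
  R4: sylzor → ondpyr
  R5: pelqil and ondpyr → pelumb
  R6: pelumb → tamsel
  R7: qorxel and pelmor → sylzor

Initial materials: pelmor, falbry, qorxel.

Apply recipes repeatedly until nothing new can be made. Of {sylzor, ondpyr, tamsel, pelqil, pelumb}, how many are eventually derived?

Using R7, qorxel and pelmor make sylzor.
Using R4, sylzor makes ondpyr.
sylzor: reached.
ondpyr: reached.
tamsel would need pelumb (R6), but pelumb is never obtained.
pelqil would need zelgal, pelmor, and falbry (R1), but zelgal is never obtained.
pelumb would need pelqil and ondpyr (R5), but pelqil is never obtained.
Reached: sylzor and ondpyr — 2 of the 5.

2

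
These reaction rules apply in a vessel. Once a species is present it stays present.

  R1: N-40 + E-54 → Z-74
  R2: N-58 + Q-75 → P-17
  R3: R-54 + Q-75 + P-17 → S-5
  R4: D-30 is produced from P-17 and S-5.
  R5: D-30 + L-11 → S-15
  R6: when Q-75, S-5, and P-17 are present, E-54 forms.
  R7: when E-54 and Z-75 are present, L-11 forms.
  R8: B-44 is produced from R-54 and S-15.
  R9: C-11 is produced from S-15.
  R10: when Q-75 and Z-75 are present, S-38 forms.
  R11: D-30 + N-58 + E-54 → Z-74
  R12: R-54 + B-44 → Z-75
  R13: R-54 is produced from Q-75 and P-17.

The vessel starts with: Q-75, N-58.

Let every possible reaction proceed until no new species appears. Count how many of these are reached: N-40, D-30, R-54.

N-58 and Q-75 present → P-17 forms (R2).
Q-75 and P-17 present → R-54 forms (R13).
R-54, Q-75, and P-17 present → S-5 forms (R3).
P-17 and S-5 present → D-30 forms (R4).
No rule produces N-40, and it is not given.
D-30: reached.
R-54: reached.
Reached: D-30 and R-54 — 2 of the 3.

2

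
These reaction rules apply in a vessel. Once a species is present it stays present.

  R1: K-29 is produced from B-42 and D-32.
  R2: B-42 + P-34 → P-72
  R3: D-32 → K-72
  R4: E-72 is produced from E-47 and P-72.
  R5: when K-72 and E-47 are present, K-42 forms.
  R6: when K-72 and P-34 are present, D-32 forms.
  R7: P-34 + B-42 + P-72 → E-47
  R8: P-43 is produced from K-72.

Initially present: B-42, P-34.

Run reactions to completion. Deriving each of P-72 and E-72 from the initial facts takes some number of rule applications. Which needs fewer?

P-72

P-72: B-42 and P-34 present → P-72 forms (R2). [1 rule application]
E-72: B-42 and P-34 present → P-72 forms (R2). P-34, B-42, and P-72 present → E-47 forms (R7). E-47 and P-72 present → E-72 forms (R4). [3 rule applications]
P-72 needs fewer.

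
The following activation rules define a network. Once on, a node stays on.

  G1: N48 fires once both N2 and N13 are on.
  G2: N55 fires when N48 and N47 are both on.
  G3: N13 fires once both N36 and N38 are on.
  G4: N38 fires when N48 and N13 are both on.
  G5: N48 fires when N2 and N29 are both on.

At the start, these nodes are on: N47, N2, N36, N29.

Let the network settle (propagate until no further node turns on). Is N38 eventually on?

N38 would need N48 and N13 (G4), but N13 never turns on.

No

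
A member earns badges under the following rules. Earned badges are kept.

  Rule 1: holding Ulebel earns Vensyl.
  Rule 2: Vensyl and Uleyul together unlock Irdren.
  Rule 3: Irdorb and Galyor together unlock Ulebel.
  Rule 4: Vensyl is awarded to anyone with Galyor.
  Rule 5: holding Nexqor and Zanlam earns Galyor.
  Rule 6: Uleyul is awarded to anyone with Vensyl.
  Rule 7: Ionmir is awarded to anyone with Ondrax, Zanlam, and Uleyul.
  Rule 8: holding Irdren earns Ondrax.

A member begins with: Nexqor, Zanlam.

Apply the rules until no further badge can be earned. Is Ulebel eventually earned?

Ulebel would need Irdorb and Galyor (Rule 3), but Irdorb is never earned.

No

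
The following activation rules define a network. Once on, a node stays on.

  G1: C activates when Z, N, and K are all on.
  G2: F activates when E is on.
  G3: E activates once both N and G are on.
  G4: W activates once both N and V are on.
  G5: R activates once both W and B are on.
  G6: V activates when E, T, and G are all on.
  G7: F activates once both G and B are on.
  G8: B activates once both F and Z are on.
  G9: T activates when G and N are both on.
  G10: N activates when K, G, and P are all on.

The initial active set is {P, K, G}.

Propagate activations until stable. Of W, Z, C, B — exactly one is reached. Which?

W

K, G, and P are on, so N activates (G10).
G9: G and N on → T on.
G3: N and G on → E on.
E, T, and G are on, so V activates (G6).
G4: N and V on → W on.
B would need F and Z (G8), but Z never turns on. C would need Z, N, and K (G1), but Z never turns on. No rule produces Z, and it is not given.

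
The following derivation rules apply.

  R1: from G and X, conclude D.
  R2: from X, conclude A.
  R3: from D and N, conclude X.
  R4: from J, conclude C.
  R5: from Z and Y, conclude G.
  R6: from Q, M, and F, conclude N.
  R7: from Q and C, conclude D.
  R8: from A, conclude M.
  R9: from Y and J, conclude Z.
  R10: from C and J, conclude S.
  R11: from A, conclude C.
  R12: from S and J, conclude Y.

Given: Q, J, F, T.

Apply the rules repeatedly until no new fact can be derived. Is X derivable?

No

X would need D and N (R3), but N is never established.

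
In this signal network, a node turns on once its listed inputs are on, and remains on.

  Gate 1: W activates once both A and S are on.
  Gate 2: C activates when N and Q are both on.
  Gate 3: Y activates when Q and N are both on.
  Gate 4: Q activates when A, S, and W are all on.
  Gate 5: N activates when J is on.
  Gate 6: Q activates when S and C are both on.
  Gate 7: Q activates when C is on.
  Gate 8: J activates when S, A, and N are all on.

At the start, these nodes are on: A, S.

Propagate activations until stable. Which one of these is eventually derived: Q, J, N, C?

Q

A and S are on, so W activates (Gate 1).
A, S, and W are on, so Q activates (Gate 4).
C would need N and Q (Gate 2), but N never turns on. J would need S, A, and N (Gate 8), but N never turns on. N would need J (Gate 5), but J never turns on.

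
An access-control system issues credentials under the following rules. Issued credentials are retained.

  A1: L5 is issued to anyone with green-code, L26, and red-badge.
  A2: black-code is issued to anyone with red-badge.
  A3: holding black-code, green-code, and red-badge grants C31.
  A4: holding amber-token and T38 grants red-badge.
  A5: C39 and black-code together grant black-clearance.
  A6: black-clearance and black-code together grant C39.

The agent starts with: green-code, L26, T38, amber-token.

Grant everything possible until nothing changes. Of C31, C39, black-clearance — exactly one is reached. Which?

Holding amber-token and T38 grants red-badge (A4).
Holding red-badge grants black-code (A2).
Holding black-code, green-code, and red-badge grants C31 (A3).
C39 would need black-clearance and black-code (A6), but black-clearance is never granted. black-clearance would need C39 and black-code (A5), but C39 is never granted.

C31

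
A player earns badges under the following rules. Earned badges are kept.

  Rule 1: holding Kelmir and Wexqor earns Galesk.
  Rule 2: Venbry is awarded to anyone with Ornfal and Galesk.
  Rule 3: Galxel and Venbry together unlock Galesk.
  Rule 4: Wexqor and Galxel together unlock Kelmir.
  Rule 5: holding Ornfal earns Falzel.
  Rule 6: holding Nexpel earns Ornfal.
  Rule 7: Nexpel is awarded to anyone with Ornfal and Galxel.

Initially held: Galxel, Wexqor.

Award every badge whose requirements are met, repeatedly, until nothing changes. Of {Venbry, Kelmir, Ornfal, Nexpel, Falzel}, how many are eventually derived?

With Wexqor and Galxel, Kelmir is earned (Rule 4).
Venbry would need Ornfal and Galesk (Rule 2), but Ornfal is never earned.
Kelmir: reached.
Ornfal would need Nexpel (Rule 6), but Nexpel is never earned.
Nexpel would need Ornfal and Galxel (Rule 7), but Ornfal is never earned.
Falzel would need Ornfal (Rule 5), but Ornfal is never earned.
Reached: Kelmir — 1 of the 5.

1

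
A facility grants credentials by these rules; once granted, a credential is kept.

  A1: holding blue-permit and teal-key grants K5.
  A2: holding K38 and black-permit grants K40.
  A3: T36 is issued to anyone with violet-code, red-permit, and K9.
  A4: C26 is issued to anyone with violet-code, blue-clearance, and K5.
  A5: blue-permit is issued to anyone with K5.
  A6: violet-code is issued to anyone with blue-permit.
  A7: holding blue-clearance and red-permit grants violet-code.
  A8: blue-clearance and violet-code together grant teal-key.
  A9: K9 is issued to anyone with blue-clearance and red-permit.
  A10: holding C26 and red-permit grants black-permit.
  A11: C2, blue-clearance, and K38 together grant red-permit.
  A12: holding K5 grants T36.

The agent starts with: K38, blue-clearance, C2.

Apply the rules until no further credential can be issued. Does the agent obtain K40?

No

K40 would need K38 and black-permit (A2), but black-permit is never granted.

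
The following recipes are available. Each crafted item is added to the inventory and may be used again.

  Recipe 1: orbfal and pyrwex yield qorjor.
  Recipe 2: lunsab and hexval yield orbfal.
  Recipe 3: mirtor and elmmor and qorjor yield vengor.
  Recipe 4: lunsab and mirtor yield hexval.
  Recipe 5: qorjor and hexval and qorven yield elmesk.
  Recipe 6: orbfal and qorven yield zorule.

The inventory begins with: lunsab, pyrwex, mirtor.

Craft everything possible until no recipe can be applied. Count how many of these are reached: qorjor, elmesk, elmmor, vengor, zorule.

Using Recipe 4, lunsab and mirtor make hexval.
lunsab and hexval → orbfal (Recipe 2).
Using Recipe 1, orbfal and pyrwex make qorjor.
qorjor: reached.
elmesk would need qorjor, hexval, and qorven (Recipe 5), but qorven is never obtained.
No rule produces elmmor, and it is not given.
vengor would need mirtor, elmmor, and qorjor (Recipe 3), but elmmor is never obtained.
zorule would need orbfal and qorven (Recipe 6), but qorven is never obtained.
Reached: qorjor — 1 of the 5.

1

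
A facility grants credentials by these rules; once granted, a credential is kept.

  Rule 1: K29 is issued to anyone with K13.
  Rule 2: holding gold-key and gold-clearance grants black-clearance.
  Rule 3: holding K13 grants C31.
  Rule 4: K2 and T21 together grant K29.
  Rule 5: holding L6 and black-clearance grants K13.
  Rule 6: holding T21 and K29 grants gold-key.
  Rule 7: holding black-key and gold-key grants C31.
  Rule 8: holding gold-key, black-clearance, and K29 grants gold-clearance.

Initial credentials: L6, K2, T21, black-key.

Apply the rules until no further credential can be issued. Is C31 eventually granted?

Holding K2 and T21 grants K29 (Rule 4).
Holding T21 and K29 grants gold-key (Rule 6).
Holding black-key and gold-key grants C31 (Rule 7).

Yes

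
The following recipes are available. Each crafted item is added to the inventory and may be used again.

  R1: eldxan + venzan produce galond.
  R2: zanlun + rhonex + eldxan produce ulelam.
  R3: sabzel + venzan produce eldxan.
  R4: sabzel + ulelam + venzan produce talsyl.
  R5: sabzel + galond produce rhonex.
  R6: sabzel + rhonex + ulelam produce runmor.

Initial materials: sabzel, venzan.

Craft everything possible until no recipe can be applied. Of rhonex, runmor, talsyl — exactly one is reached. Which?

rhonex

sabzel + venzan → eldxan (R3).
eldxan + venzan → galond (R1).
sabzel + galond → rhonex (R5).
talsyl would need sabzel, ulelam, and venzan (R4), but ulelam is never obtained. runmor would need sabzel, rhonex, and ulelam (R6), but ulelam is never obtained.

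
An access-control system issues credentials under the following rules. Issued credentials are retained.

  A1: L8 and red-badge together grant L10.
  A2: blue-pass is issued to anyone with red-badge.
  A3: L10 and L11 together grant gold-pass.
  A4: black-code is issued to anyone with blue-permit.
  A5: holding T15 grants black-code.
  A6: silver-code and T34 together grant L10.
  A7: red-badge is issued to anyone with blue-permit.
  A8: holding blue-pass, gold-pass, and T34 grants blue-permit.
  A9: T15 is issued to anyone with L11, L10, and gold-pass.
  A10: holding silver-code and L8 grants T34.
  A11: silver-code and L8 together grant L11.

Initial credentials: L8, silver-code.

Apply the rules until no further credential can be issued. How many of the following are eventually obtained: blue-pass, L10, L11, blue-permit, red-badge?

2

Holding silver-code and L8 grants L11 (A11).
Holding silver-code and L8 grants T34 (A10).
Holding silver-code and T34 grants L10 (A6).
blue-pass would need red-badge (A2), but red-badge is never granted.
L10: reached.
L11: reached.
blue-permit would need blue-pass, gold-pass, and T34 (A8), but blue-pass is never granted.
red-badge would need blue-permit (A7), but blue-permit is never granted.
Reached: L10 and L11 — 2 of the 5.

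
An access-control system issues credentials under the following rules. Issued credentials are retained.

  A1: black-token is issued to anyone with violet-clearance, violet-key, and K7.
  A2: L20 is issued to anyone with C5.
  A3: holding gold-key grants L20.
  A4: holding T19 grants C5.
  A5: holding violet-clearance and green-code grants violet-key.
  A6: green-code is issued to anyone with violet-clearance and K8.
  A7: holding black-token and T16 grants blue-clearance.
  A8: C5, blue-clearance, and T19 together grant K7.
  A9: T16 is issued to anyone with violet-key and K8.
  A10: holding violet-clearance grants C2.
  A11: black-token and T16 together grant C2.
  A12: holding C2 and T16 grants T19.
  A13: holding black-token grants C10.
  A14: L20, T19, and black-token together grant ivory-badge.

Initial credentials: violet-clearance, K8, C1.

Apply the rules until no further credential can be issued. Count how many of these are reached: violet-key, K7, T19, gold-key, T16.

Holding violet-clearance grants C2 (A10).
Holding violet-clearance and K8 grants green-code (A6).
Holding violet-clearance and green-code grants violet-key (A5).
Holding violet-key and K8 grants T16 (A9).
Holding C2 and T16 grants T19 (A12).
violet-key: reached.
K7 would need C5, blue-clearance, and T19 (A8), but blue-clearance is never granted.
T19: reached.
No rule produces gold-key, and it is not given.
T16: reached.
Reached: violet-key, T19, and T16 — 3 of the 5.

3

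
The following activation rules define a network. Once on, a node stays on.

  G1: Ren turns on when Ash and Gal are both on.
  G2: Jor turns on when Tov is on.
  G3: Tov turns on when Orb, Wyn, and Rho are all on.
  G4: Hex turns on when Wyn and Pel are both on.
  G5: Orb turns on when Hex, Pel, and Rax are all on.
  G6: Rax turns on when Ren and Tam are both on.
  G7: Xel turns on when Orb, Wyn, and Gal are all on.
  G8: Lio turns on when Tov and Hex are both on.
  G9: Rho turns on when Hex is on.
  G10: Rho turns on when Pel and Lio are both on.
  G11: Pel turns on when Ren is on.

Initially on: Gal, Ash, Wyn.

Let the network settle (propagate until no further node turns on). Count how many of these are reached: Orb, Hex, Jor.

Ash and Gal are on, so Ren turns on (G1).
G11: Ren on → Pel on.
G4: Wyn and Pel on → Hex on.
Orb would need Hex, Pel, and Rax (G5), but Rax never turns on.
Hex: reached.
Jor would need Tov (G2), but Tov never turns on.
Reached: Hex — 1 of the 3.

1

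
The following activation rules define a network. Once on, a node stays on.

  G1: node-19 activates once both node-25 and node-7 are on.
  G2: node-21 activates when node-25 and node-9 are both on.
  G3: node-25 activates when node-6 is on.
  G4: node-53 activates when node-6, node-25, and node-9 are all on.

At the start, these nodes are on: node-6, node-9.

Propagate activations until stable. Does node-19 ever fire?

node-19 would need node-25 and node-7 (G1), but node-7 never turns on.

No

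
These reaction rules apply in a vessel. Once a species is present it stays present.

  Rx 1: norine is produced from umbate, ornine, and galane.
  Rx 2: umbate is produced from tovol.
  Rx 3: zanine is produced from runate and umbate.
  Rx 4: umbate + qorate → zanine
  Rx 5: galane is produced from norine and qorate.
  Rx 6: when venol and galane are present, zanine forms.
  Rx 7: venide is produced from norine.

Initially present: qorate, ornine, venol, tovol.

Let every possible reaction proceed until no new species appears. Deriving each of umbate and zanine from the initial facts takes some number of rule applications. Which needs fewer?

umbate: tovol present → umbate forms (Rx 2). [1 rule application]
zanine: tovol present → umbate forms (Rx 2). umbate and qorate present → zanine forms (Rx 4). [2 rule applications]
umbate needs fewer.

umbate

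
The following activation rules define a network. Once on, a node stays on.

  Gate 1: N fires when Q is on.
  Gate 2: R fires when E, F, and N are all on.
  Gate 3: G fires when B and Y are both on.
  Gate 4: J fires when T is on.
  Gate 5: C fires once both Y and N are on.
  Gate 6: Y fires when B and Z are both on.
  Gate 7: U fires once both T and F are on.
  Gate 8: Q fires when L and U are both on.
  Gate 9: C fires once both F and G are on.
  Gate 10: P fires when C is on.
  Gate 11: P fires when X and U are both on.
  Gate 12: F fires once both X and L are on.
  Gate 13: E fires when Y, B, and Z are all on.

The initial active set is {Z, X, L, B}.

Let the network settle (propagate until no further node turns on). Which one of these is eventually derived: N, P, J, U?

Gate 12: X and L on → F on.
Gate 6: B and Z on → Y on.
Gate 3: B and Y on → G on.
Gate 9: F and G on → C on.
C is on, so P fires (Gate 10).
J would need T (Gate 4), but T never turns on. N would need Q (Gate 1), but Q never turns on. U would need T and F (Gate 7), but T never turns on.

P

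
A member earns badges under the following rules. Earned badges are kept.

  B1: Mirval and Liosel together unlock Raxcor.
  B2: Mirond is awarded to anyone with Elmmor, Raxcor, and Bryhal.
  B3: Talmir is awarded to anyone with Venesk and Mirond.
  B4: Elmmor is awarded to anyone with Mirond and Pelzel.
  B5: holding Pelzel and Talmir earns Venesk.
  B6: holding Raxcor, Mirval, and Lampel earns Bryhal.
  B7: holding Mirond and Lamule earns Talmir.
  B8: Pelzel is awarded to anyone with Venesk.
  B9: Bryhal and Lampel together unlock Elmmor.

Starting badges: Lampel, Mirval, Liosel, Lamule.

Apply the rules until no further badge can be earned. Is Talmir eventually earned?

Yes

With Mirval and Liosel, Raxcor is earned (B1).
With Raxcor, Mirval, and Lampel, Bryhal is earned (B6).
With Bryhal and Lampel, Elmmor is earned (B9).
With Elmmor, Raxcor, and Bryhal, Mirond is earned (B2).
With Mirond and Lamule, Talmir is earned (B7).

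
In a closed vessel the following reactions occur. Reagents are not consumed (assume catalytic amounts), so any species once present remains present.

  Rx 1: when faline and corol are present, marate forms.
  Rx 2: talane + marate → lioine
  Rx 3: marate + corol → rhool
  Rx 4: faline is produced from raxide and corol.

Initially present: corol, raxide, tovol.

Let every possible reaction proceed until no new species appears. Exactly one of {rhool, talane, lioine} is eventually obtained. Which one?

raxide and corol present → faline forms (Rx 4).
faline and corol present → marate forms (Rx 1).
marate and corol present → rhool forms (Rx 3).
No rule produces talane, and it is not given. lioine would need talane and marate (Rx 2), but talane never forms.

rhool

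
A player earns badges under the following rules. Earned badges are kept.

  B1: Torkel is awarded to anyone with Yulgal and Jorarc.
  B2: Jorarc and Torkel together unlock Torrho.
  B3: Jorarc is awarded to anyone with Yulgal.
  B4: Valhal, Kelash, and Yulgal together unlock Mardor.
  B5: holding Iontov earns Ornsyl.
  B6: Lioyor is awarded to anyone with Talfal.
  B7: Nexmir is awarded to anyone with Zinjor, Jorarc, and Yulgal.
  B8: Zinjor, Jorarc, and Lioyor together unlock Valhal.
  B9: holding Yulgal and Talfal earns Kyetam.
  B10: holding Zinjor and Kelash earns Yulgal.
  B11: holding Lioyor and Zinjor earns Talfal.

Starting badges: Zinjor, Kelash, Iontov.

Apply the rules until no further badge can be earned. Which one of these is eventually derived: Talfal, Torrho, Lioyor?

Torrho

With Zinjor and Kelash, Yulgal is earned (B10).
With Yulgal, Jorarc is earned (B3).
With Yulgal and Jorarc, Torkel is earned (B1).
With Jorarc and Torkel, Torrho is earned (B2).
Lioyor would need Talfal (B6), but Talfal is never earned. Talfal would need Lioyor and Zinjor (B11), but Lioyor is never earned.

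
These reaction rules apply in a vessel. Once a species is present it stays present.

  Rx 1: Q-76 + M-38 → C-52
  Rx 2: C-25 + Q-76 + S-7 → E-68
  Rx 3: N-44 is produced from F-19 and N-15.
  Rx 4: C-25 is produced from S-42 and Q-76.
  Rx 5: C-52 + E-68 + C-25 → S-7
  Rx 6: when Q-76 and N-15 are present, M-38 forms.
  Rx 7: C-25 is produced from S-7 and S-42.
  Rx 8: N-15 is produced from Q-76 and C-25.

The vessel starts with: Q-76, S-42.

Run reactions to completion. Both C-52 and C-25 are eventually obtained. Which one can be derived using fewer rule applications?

C-25: S-42 and Q-76 present → C-25 forms (Rx 4). [1 rule application]
C-52: S-42 and Q-76 present → C-25 forms (Rx 4). Q-76 and C-25 present → N-15 forms (Rx 8). Q-76 and N-15 present → M-38 forms (Rx 6). Q-76 and M-38 present → C-52 forms (Rx 1). [4 rule applications]
C-25 needs fewer.

C-25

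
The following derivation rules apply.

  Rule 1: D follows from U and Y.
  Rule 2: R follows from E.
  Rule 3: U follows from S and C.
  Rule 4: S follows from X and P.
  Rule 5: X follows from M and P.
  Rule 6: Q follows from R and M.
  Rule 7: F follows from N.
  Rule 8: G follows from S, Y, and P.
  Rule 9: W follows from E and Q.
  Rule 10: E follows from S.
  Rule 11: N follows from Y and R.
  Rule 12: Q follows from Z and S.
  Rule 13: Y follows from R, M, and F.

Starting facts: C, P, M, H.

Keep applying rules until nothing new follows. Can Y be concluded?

No

Y would need R, M, and F (Rule 13), but F is never established.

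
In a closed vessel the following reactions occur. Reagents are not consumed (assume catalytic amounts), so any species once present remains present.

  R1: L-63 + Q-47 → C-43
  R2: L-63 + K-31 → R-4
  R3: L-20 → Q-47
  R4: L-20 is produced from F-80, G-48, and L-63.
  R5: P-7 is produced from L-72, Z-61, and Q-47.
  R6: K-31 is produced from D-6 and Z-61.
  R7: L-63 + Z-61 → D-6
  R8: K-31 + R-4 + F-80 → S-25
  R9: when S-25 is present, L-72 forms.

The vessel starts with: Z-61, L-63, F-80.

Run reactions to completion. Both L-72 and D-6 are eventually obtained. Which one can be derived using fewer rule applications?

D-6: L-63 and Z-61 present → D-6 forms (R7). [1 rule application]
L-72: L-63 and Z-61 present → D-6 forms (R7). D-6 and Z-61 present → K-31 forms (R6). L-63 and K-31 present → R-4 forms (R2). K-31, R-4, and F-80 present → S-25 forms (R8). S-25 present → L-72 forms (R9). [5 rule applications]
D-6 needs fewer.

D-6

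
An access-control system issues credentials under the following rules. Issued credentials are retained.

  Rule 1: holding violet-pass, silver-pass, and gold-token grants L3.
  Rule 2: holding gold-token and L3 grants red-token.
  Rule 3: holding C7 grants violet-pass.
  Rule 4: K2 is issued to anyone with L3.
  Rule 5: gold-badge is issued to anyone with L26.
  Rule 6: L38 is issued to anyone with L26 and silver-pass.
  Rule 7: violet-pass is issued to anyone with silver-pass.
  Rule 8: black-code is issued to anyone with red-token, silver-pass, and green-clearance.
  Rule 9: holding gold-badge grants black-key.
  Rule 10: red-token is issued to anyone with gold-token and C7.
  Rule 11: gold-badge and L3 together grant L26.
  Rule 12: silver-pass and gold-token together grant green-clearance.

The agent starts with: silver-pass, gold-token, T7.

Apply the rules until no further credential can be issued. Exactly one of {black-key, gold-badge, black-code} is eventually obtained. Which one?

Holding silver-pass and gold-token grants green-clearance (Rule 12).
Holding silver-pass grants violet-pass (Rule 7).
Holding violet-pass, silver-pass, and gold-token grants L3 (Rule 1).
Holding gold-token and L3 grants red-token (Rule 2).
Holding red-token, silver-pass, and green-clearance grants black-code (Rule 8).
black-key would need gold-badge (Rule 9), but gold-badge is never granted. gold-badge would need L26 (Rule 5), but L26 is never granted.

black-code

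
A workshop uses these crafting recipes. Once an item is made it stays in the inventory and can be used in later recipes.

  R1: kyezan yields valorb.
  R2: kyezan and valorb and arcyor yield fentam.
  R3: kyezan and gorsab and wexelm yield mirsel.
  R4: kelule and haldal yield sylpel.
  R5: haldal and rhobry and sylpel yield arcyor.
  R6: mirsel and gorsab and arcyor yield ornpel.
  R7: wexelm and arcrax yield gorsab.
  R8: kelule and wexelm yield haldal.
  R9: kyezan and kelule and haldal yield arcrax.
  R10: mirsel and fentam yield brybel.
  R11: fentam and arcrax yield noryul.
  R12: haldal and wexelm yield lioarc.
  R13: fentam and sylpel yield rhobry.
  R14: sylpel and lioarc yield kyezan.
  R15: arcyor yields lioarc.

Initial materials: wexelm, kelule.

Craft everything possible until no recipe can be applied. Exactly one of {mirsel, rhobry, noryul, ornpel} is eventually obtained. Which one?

kelule and wexelm → haldal (R8).
kelule and haldal → sylpel (R4).
Using R12, haldal and wexelm make lioarc.
sylpel and lioarc → kyezan (R14).
Using R9, kyezan, kelule, and haldal make arcrax.
wexelm and arcrax → gorsab (R7).
Using R3, kyezan, gorsab, and wexelm make mirsel.
ornpel would need mirsel, gorsab, and arcyor (R6), but arcyor is never obtained. noryul would need fentam and arcrax (R11), but fentam is never obtained. rhobry would need fentam and sylpel (R13), but fentam is never obtained.

mirsel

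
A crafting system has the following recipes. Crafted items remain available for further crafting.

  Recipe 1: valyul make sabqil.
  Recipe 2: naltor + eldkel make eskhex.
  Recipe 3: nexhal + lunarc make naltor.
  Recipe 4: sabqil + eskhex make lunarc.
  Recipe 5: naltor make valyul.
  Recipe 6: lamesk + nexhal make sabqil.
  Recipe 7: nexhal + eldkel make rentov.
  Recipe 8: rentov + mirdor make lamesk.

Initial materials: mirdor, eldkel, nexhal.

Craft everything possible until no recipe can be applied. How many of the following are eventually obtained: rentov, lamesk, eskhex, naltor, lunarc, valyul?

Using Recipe 7, nexhal and eldkel make rentov.
Using Recipe 8, rentov and mirdor make lamesk.
rentov: reached.
lamesk: reached.
eskhex would need naltor and eldkel (Recipe 2), but naltor is never obtained.
naltor would need nexhal and lunarc (Recipe 3), but lunarc is never obtained.
lunarc would need sabqil and eskhex (Recipe 4), but eskhex is never obtained.
valyul would need naltor (Recipe 5), but naltor is never obtained.
Reached: rentov and lamesk — 2 of the 6.

2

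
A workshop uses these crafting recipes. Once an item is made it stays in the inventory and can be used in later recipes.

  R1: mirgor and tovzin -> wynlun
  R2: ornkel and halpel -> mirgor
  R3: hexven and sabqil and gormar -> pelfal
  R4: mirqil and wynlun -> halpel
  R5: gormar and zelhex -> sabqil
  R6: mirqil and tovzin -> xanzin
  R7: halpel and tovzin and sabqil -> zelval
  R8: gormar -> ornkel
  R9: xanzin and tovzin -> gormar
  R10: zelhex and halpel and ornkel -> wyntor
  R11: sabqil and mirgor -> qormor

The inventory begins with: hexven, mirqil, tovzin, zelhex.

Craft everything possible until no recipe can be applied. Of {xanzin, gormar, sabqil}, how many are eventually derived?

3

mirqil and tovzin -> xanzin (R6).
Using R9, xanzin and tovzin make gormar.
Using R5, gormar and zelhex make sabqil.
xanzin: reached.
gormar: reached.
sabqil: reached.
All 3 are reached.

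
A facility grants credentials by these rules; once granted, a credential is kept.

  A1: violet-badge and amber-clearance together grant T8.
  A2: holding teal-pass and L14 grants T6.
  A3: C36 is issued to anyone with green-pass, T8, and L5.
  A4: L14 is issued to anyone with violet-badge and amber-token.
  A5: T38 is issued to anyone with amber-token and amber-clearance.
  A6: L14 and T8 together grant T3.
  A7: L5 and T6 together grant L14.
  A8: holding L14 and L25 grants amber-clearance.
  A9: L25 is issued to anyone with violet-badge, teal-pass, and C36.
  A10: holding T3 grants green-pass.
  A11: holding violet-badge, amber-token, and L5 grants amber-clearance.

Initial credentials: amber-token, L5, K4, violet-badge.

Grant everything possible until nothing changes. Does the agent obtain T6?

T6 would need teal-pass and L14 (A2), but teal-pass is never granted.

No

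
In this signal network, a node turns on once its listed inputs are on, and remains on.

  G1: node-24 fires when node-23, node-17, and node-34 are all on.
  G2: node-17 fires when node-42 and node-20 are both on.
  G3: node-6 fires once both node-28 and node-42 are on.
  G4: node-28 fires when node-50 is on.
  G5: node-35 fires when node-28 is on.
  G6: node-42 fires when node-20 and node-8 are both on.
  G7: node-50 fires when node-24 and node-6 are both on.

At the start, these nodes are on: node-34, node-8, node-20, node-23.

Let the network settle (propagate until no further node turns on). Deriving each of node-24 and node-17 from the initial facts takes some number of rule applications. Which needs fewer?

node-17: G6: node-20 and node-8 on → node-42 on. node-42 and node-20 are on, so node-17 fires (G2). [2 rule applications]
node-24: G6: node-20 and node-8 on → node-42 on. node-42 and node-20 are on, so node-17 fires (G2). G1: node-23, node-17, and node-34 on → node-24 on. [3 rule applications]
node-17 needs fewer.

node-17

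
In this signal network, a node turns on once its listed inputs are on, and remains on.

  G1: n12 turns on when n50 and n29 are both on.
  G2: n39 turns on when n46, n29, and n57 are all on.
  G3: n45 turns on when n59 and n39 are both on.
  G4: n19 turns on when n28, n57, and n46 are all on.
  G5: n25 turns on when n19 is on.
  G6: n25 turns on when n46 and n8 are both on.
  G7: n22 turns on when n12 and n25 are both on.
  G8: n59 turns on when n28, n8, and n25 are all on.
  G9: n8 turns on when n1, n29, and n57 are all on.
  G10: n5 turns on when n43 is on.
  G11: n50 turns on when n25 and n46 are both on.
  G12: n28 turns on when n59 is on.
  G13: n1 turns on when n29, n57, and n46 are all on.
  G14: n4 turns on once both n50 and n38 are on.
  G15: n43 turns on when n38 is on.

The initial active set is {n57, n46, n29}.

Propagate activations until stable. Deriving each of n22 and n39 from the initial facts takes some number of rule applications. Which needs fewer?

n39

n39: n46, n29, and n57 are on, so n39 turns on (G2). [1 rule application]
n22: G13: n29, n57, and n46 on → n1 on. n1, n29, and n57 are on, so n8 turns on (G9). n46 and n8 are on, so n25 turns on (G6). n25 and n46 are on, so n50 turns on (G11). G1: n50 and n29 on → n12 on. n12 and n25 are on, so n22 turns on (G7). [6 rule applications]
n39 needs fewer.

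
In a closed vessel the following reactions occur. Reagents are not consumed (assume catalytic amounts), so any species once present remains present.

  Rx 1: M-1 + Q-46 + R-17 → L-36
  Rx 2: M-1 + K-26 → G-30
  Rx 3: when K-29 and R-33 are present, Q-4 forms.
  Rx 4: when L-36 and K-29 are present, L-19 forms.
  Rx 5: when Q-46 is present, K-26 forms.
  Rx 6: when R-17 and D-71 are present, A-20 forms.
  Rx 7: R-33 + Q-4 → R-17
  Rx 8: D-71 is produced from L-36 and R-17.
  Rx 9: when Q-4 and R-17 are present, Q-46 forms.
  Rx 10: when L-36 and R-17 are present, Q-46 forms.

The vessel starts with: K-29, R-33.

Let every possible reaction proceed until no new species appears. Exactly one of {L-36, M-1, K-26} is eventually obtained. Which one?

K-29 and R-33 present → Q-4 forms (Rx 3).
R-33 and Q-4 present → R-17 forms (Rx 7).
Q-4 and R-17 present → Q-46 forms (Rx 9).
Q-46 present → K-26 forms (Rx 5).
L-36 would need M-1, Q-46, and R-17 (Rx 1), but M-1 never forms. No rule produces M-1, and it is not given.

K-26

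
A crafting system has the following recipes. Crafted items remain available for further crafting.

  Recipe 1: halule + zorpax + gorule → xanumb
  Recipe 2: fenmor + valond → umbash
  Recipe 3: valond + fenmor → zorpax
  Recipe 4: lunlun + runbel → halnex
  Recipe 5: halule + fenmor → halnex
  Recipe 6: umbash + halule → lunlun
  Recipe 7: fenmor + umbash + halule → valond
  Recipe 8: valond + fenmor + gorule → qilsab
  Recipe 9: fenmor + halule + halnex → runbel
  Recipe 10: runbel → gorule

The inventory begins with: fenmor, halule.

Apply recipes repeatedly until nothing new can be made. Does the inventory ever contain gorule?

Using Recipe 5, halule and fenmor make halnex.
fenmor + halule + halnex → runbel (Recipe 9).
runbel → gorule (Recipe 10).

Yes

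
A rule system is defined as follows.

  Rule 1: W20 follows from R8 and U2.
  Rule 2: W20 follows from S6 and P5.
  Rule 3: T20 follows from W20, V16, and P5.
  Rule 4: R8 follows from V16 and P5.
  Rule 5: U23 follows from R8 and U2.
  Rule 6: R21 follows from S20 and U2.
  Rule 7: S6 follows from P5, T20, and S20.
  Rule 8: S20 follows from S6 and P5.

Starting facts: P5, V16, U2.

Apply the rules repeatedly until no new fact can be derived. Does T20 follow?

Yes

V16 and P5 hold, so R8 follows (Rule 4).
R8 and U2 hold, so W20 follows (Rule 1).
From W20, V16, and P5, Rule 3 gives T20.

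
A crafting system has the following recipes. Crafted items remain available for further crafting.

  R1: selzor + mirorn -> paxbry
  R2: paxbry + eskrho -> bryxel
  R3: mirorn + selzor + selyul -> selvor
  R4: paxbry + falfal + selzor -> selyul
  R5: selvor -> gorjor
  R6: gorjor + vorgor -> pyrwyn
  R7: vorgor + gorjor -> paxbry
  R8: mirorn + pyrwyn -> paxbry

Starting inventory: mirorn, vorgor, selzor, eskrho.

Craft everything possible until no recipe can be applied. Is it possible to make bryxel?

Yes

Using R1, selzor and mirorn make paxbry.
paxbry + eskrho -> bryxel (R2).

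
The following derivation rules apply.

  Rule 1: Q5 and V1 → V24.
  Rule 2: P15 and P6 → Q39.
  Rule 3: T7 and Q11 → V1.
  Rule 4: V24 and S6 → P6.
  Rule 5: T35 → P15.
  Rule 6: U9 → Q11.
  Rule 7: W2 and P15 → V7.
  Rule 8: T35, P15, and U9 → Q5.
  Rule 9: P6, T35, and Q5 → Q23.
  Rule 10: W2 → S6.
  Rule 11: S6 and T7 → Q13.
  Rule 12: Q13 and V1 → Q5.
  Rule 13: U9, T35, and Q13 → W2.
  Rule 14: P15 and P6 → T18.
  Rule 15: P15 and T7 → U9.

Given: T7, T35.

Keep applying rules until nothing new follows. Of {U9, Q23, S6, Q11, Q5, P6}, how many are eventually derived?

From T35, Rule 5 gives P15.
P15 and T7 hold, so U9 follows (Rule 15).
T35, P15, and U9 hold, so Q5 follows (Rule 8).
From U9, Rule 6 gives Q11.
U9: reached.
Q23 would need P6, T35, and Q5 (Rule 9), but P6 is never established.
S6 would need W2 (Rule 10), but W2 is never established.
Q11: reached.
Q5: reached.
P6 would need V24 and S6 (Rule 4), but S6 is never established.
Reached: U9, Q11, and Q5 — 3 of the 6.

3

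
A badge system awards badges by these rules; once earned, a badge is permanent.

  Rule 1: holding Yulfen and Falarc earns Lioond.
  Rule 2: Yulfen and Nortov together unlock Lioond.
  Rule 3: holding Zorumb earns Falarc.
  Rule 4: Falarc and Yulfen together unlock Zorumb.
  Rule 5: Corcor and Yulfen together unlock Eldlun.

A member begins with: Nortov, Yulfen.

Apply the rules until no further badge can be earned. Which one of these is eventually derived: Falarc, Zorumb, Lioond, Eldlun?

With Yulfen and Nortov, Lioond is earned (Rule 2).
Eldlun would need Corcor and Yulfen (Rule 5), but Corcor is never earned. Falarc would need Zorumb (Rule 3), but Zorumb is never earned. Zorumb would need Falarc and Yulfen (Rule 4), but Falarc is never earned.

Lioond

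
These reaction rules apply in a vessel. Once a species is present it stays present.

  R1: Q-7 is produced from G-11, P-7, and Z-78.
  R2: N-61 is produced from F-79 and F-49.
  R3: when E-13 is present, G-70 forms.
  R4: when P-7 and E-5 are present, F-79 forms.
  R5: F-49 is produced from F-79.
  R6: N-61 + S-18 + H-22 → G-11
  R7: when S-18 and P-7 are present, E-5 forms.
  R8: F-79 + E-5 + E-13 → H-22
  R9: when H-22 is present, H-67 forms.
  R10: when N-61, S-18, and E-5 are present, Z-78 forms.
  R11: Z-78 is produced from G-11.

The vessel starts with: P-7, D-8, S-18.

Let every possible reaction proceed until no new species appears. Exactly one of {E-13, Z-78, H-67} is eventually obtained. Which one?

Z-78

S-18 and P-7 present → E-5 forms (R7).
P-7 and E-5 present → F-79 forms (R4).
F-79 present → F-49 forms (R5).
F-79 and F-49 present → N-61 forms (R2).
N-61, S-18, and E-5 present → Z-78 forms (R10).
H-67 would need H-22 (R9), but H-22 never forms. No rule produces E-13, and it is not given.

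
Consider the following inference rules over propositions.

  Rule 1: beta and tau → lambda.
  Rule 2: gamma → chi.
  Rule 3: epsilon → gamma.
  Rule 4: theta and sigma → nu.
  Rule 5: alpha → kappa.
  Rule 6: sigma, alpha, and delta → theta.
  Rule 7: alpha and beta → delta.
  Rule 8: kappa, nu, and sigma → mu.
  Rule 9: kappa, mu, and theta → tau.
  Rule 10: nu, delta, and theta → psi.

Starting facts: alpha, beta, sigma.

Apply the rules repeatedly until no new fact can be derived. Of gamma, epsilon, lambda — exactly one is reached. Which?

lambda

alpha holds, so kappa follows (Rule 5).
alpha and beta hold, so delta follows (Rule 7).
From sigma, alpha, and delta, Rule 6 gives theta.
theta and sigma hold, so nu follows (Rule 4).
kappa, nu, and sigma hold, so mu follows (Rule 8).
From kappa, mu, and theta, Rule 9 gives tau.
From beta and tau, Rule 1 gives lambda.
gamma would need epsilon (Rule 3), but epsilon is never established. No rule produces epsilon, and it is not given.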